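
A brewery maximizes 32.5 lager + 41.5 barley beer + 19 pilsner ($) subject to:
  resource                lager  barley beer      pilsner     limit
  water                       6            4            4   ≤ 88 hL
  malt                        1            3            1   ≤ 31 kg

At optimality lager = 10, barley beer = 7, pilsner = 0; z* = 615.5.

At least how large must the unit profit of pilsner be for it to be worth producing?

Check each constraint at x*: water 88/88 (tight); malt 31/31 (tight).
The binding rows give the dual system: 6·y_water + 1·y_malt = 32.5 and 4·y_water + 3·y_malt = 41.5.
Solving: y_water = 4, y_malt = 8.5.
pilsner enters the basis when its profit ≥ yᵀa₃ = 4·4 + 8.5·1 = 24.5.

24.5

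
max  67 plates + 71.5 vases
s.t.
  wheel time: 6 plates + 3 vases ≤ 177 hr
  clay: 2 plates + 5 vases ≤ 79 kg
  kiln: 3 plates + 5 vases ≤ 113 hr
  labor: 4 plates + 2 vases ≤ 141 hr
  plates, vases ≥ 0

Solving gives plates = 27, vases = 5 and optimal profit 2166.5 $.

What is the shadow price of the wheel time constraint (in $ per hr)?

At the optimum: wheel time uses 177 of 177 (binding); clay uses 79 of 79 (binding); kiln uses 106 of 113 (slack = 7); labor uses 118 of 141 (slack = 23).
By complementary slackness, y = 0 for the non-binding constraints.
The binding rows give the dual system: 6·y_wheel time + 2·y_clay = 67 and 3·y_wheel time + 5·y_clay = 71.5.
→ y_wheel time = 8 and y_clay = 9.5.
Shadow price of wheel time = 8.

8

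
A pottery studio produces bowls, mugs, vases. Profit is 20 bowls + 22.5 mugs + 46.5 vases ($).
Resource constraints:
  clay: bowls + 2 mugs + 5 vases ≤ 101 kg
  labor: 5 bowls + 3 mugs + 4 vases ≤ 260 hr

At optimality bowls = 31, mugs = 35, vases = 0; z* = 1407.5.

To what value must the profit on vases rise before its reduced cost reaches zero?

47.5

Both clay and labor are binding at x*.
Dual feasibility on the basic columns requires 1·y_clay + 5·y_labor = 20, 2·y_clay + 3·y_labor = 22.5.
This yields shadow prices y_clay = 7.5, y_labor = 2.5.
vases enters the basis when its profit ≥ yᵀa₃ = 7.5·5 + 2.5·4 = 47.5.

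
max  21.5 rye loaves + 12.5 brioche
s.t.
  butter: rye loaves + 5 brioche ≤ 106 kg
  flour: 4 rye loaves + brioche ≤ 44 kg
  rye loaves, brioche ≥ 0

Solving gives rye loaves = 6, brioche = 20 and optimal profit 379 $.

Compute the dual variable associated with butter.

1.5

At the optimum: butter uses 106 of 106 (binding); flour uses 44 of 44 (binding).
From A_Bᵀ y = c: 1·y_butter + 4·y_flour = 21.5; 5·y_butter + 1·y_flour = 12.5.
Solving: y_butter = 1.5, y_flour = 5.
Shadow price of butter = 1.5.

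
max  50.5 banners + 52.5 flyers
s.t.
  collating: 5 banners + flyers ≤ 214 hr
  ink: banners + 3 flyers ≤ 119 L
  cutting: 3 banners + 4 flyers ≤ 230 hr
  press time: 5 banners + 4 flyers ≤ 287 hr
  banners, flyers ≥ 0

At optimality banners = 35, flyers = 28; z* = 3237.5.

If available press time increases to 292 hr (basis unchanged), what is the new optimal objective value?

Binding: ink and press time. Non-binding: collating (11 unused), cutting (13 unused).
Since collating, cutting are not tight, their duals are 0.
The binding rows give the dual system: 1·y_ink + 5·y_press time = 50.5 and 3·y_ink + 4·y_press time = 52.5.
→ y_ink = 5.5 and y_press time = 9.
Δz = y_press time·Δb = 9 × (5) = 45, so new z* = 3237.5 + 45 = 3282.5.

3282.5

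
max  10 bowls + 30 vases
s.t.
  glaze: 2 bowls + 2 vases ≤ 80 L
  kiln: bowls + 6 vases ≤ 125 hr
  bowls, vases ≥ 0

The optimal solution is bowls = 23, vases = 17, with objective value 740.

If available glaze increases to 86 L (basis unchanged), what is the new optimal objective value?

758

Both glaze and kiln are binding at x*.
From A_Bᵀ y = c: 2·y_glaze + 1·y_kiln = 10; 2·y_glaze + 6·y_kiln = 30.
This yields shadow prices y_glaze = 3, y_kiln = 4.
Δz = y_glaze·Δb = 3 × (6) = 18, so new z* = 740 + 18 = 758.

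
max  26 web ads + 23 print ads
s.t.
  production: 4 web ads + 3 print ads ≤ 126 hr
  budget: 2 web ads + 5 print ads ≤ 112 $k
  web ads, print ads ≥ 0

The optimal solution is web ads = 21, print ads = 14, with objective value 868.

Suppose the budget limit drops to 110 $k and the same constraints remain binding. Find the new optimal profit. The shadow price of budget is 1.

Δb = -2, so new z* = 868 + (1)·(-2) = 868 − 2 = 866.

866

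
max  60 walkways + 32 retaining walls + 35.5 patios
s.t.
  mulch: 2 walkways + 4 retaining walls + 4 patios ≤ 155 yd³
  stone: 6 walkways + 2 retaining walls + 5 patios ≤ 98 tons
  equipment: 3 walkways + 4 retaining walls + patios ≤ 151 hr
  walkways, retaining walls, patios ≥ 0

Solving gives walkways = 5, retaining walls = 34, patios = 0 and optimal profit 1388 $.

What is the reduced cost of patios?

-8.5

Binding: stone and equipment. Non-binding: mulch (9 unused).
By complementary slackness, y = 0 for the non-binding constraint.
Dual feasibility on the basic columns requires 6·y_stone + 3·y_equipment = 60, 2·y_stone + 4·y_equipment = 32.
This yields shadow prices y_stone = 8, y_equipment = 4.
Reduced cost of patios: c₃ − yᵀa₃ = 35.5 − (8·5 + 4·1) = 35.5 − 44 = -8.5.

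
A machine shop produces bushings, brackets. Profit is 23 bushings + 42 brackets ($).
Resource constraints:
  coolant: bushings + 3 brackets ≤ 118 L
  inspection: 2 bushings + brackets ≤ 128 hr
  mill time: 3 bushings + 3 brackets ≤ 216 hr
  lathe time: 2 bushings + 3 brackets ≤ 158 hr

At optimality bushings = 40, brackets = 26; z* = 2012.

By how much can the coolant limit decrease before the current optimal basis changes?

Binding constraints: coolant, lathe time. The basis is B = [[1,3],[2,3]] with det -3.
Per unit decrease in coolant, x* moves by d = (1, -0.6667).
The basis stays optimal until inspection becomes binding; allowable decrease = 16.5 L.

16.5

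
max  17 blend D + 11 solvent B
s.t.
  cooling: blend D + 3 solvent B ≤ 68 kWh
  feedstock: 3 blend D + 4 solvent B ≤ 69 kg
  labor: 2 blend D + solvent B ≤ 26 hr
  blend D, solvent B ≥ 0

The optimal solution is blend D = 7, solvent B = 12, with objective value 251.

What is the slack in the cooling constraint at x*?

25

cooling used = 1·7 + 3·12 = 43; slack = 68 − 43 = 25.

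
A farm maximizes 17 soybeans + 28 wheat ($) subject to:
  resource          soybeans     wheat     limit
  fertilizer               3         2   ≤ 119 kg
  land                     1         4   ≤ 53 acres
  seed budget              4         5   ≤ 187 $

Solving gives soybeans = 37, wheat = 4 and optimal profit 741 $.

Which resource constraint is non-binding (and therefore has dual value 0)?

seed budget

fertilizer: 119/119 (binding)
land: 53/53 (binding)
seed budget: 168/187 (slack 19)
By complementary slackness, a constraint with positive slack has shadow price 0 → seed budget.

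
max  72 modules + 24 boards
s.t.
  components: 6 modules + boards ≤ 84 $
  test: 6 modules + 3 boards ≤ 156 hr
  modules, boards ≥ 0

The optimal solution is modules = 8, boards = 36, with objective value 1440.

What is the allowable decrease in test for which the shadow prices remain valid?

Binding constraints: components, test. The basis is B = [[6,1],[6,3]] with det 12.
Per unit decrease in test, x* moves by d = (0.0833, -0.5).
The basis stays optimal until boards reaches 0; allowable decrease = 72 hr.

72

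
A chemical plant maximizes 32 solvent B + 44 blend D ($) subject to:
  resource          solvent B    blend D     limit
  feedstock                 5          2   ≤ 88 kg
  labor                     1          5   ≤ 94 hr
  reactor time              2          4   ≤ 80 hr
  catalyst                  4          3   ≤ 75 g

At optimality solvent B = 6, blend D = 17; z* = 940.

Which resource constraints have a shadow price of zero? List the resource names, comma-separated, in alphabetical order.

feedstock, labor

feedstock: 64/88 (slack 24)
labor: 91/94 (slack 3)
reactor time: 80/80 (binding)
catalyst: 75/75 (binding)
By complementary slackness, a constraint with positive slack has shadow price 0 → feedstock, labor.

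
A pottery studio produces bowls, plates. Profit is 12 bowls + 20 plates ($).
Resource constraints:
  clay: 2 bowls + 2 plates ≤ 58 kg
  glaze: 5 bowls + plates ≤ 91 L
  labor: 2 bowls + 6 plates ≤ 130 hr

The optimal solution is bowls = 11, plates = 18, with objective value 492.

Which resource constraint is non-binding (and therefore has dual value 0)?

clay: 58/58 (binding)
glaze: 73/91 (slack 18)
labor: 130/130 (binding)
By complementary slackness, a constraint with positive slack has shadow price 0 → glaze.

glaze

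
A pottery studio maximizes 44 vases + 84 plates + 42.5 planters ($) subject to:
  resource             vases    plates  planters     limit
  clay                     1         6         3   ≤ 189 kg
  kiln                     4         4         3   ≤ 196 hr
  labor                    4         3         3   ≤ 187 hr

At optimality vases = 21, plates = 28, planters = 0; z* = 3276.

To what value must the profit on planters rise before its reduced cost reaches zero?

Check each constraint at x*: clay 189/189 (tight); kiln 196/196 (tight); labor 168/187 (slack 19).
Slack constraints have shadow price 0 (complementary slackness).
The binding rows give the dual system: 1·y_clay + 4·y_kiln = 44 and 6·y_clay + 4·y_kiln = 84.
This yields shadow prices y_clay = 8, y_kiln = 9.
planters enters the basis when its profit ≥ yᵀa₃ = 8·3 + 9·3 = 51.

51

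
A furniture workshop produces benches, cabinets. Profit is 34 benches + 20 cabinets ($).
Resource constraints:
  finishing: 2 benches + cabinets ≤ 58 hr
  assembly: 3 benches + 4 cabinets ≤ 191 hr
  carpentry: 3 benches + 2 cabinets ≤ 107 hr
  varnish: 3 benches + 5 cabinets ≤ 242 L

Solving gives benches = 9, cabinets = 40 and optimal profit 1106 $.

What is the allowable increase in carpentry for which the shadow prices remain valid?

0.8

Binding constraints: finishing, carpentry. The basis is B = [[2,1],[3,2]] with det 1.
Per unit increase in carpentry, x* moves by d = (-1, 2).
The basis stays optimal until assembly becomes binding; allowable increase = 0.8 hr.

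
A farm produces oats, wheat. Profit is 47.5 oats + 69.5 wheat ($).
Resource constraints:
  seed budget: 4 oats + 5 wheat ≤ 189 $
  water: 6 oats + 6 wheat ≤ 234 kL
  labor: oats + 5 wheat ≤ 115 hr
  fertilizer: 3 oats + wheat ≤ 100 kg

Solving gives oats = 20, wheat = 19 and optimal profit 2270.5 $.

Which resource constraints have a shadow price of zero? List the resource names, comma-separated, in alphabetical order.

fertilizer, seed budget

seed budget: 175/189 (slack 14)
water: 234/234 (binding)
labor: 115/115 (binding)
fertilizer: 79/100 (slack 21)
By complementary slackness, a constraint with positive slack has shadow price 0 → fertilizer, seed budget.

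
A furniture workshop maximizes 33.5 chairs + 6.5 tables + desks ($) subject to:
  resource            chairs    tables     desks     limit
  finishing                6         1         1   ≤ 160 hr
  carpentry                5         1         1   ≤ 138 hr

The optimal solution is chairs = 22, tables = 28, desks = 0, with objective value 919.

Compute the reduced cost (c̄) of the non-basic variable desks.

Check each constraint at x*: finishing 160/160 (tight); carpentry 138/138 (tight).
From A_Bᵀ y = c: 6·y_finishing + 5·y_carpentry = 33.5; 1·y_finishing + 1·y_carpentry = 6.5.
This yields shadow prices y_finishing = 1, y_carpentry = 5.5.
Reduced cost of desks: c₃ − yᵀa₃ = 1 − (1·1 + 5.5·1) = 1 − 6.5 = -5.5.

-5.5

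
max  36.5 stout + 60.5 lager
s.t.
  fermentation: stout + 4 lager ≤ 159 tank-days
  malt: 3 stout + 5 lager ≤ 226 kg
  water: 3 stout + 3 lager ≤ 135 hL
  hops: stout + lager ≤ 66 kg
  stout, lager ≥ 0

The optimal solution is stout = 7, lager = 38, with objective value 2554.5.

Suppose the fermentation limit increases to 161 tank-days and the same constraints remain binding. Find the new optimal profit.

2570.5

Binding: fermentation and water. Non-binding: malt (15 unused), hops (21 unused).
By complementary slackness, y = 0 for the non-binding constraints.
The binding rows give the dual system: 1·y_fermentation + 3·y_water = 36.5 and 4·y_fermentation + 3·y_water = 60.5.
Solving: y_fermentation = 8, y_water = 9.5.
Δz = y_fermentation·Δb = 8 × (2) = 16, so new z* = 2554.5 + 16 = 2570.5.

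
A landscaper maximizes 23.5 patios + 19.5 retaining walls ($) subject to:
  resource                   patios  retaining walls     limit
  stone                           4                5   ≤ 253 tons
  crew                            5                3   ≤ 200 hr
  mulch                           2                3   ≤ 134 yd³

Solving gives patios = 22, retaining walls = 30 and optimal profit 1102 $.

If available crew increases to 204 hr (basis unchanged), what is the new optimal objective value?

Check each constraint at x*: stone 238/253 (slack 15); crew 200/200 (tight); mulch 134/134 (tight).
By complementary slackness, y = 0 for the non-binding constraint.
The binding rows give the dual system: 5·y_crew + 2·y_mulch = 23.5 and 3·y_crew + 3·y_mulch = 19.5.
Solving: y_crew = 3.5, y_mulch = 3.
Δz = y_crew·Δb = 3.5 × (4) = 14, so new z* = 1102 + 14 = 1116.

1116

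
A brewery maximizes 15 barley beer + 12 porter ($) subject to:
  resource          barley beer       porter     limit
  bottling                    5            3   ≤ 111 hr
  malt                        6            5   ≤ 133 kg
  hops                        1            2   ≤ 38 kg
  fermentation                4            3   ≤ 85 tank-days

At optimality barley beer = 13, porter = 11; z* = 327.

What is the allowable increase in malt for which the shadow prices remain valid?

Binding constraints: malt, fermentation. The basis is B = [[6,5],[4,3]] with det -2.
Per unit increase in malt, x* moves by d = (-1.5, 2).
The basis stays optimal until hops becomes binding; allowable increase = 1.2 kg.

1.2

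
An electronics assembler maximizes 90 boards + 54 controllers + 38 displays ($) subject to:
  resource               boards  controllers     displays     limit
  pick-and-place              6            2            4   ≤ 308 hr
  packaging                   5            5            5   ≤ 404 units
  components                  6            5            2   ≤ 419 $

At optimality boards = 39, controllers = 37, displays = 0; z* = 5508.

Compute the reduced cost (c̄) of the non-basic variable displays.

-6

Check each constraint at x*: pick-and-place 308/308 (tight); packaging 380/404 (slack 24); components 419/419 (tight).
By complementary slackness, y = 0 for the non-binding constraint.
Dual feasibility on the basic columns requires 6·y_pick-and-place + 6·y_components = 90, 2·y_pick-and-place + 5·y_components = 54.
→ y_pick-and-place = 7 and y_components = 8.
Reduced cost of displays: c₃ − yᵀa₃ = 38 − (7·4 + 8·2) = 38 − 44 = -6.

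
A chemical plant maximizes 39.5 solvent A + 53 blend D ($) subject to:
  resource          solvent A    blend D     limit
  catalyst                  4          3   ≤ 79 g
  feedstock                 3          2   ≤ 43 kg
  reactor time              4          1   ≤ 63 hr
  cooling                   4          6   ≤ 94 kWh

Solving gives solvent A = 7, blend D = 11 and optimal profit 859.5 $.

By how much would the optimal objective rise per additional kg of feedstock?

2.5

Binding: feedstock and cooling. Non-binding: catalyst (18 unused), reactor time (24 unused).
By complementary slackness, y = 0 for the non-binding constraints.
From A_Bᵀ y = c: 3·y_feedstock + 4·y_cooling = 39.5; 2·y_feedstock + 6·y_cooling = 53.
Solving: y_feedstock = 2.5, y_cooling = 8.
Shadow price of feedstock = 2.5.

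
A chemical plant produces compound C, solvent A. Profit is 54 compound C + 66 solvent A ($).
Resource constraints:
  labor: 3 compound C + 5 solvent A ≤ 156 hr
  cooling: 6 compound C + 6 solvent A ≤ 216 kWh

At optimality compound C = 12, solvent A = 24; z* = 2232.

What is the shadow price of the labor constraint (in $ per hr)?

6

Check each constraint at x*: labor 156/156 (tight); cooling 216/216 (tight).
From A_Bᵀ y = c: 3·y_labor + 6·y_cooling = 54; 5·y_labor + 6·y_cooling = 66.
Solving: y_labor = 6, y_cooling = 6.
Shadow price of labor = 6.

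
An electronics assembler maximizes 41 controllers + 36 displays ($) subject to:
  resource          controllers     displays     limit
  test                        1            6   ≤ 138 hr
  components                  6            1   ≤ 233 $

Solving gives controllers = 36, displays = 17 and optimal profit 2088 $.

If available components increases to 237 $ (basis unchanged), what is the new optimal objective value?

At the optimum: test uses 138 of 138 (binding); components uses 233 of 233 (binding).
From A_Bᵀ y = c: 1·y_test + 6·y_components = 41; 6·y_test + 1·y_components = 36.
This yields shadow prices y_test = 5, y_components = 6.
Δz = y_components·Δb = 6 × (4) = 24, so new z* = 2088 + 24 = 2112.

2112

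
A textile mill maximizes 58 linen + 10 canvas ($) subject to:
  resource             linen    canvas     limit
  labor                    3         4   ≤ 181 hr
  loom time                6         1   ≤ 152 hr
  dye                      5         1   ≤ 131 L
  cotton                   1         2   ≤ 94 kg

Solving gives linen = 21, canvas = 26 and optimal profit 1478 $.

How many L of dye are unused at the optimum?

0

dye used = 5·21 + 1·26 = 131; slack = 131 − 131 = 0.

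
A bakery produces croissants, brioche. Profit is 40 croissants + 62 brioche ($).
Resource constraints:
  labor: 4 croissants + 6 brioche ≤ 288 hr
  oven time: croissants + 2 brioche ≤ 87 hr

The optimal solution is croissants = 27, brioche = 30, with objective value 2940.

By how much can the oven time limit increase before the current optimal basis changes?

9

Binding constraints: labor, oven time. The basis is B = [[4,6],[1,2]] with det 2.
Per unit increase in oven time, x* moves by d = (-3, 2).
The basis stays optimal until croissants reaches 0; allowable increase = 9 hr.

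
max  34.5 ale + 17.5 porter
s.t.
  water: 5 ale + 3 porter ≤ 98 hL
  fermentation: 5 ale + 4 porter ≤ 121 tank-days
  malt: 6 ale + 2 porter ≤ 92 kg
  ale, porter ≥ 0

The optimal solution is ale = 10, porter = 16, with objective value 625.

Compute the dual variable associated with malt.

Check each constraint at x*: water 98/98 (tight); fermentation 114/121 (slack 7); malt 92/92 (tight).
Slack constraints have shadow price 0 (complementary slackness).
Dual feasibility on the basic columns requires 5·y_water + 6·y_malt = 34.5, 3·y_water + 2·y_malt = 17.5.
Solving: y_water = 4.5, y_malt = 2.
Shadow price of malt = 2.

2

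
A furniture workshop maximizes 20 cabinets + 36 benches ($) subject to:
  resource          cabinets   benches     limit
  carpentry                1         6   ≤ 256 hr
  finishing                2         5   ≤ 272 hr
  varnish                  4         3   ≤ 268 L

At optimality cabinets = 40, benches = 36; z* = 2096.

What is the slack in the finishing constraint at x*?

finishing used = 2·40 + 5·36 = 260; slack = 272 − 260 = 12.

12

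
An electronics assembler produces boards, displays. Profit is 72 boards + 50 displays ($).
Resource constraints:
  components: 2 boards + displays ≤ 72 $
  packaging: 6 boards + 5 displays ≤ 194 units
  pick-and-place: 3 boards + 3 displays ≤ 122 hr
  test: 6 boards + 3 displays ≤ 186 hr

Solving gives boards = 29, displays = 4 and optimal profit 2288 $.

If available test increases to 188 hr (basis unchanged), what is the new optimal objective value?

2298

Binding: packaging and test. Non-binding: components (10 unused), pick-and-place (23 unused).
Slack constraints have shadow price 0 (complementary slackness).
The binding rows give the dual system: 6·y_packaging + 6·y_test = 72 and 5·y_packaging + 3·y_test = 50.
→ y_packaging = 7 and y_test = 5.
Δz = y_test·Δb = 5 × (2) = 10, so new z* = 2288 + 10 = 2298.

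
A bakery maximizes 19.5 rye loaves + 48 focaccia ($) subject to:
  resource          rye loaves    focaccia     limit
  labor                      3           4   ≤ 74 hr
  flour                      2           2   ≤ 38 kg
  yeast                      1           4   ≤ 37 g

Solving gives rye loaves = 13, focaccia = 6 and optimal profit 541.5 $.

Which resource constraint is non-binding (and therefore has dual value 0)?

labor

labor: 63/74 (slack 11)
flour: 38/38 (binding)
yeast: 37/37 (binding)
By complementary slackness, a constraint with positive slack has shadow price 0 → labor.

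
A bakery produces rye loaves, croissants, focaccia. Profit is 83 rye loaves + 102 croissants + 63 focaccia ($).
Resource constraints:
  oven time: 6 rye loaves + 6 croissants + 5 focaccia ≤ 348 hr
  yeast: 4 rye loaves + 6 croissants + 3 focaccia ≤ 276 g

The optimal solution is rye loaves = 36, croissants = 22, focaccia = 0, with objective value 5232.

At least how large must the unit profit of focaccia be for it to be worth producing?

At the optimum: oven time uses 348 of 348 (binding); yeast uses 276 of 276 (binding).
From A_Bᵀ y = c: 6·y_oven time + 4·y_yeast = 83; 6·y_oven time + 6·y_yeast = 102.
Solving: y_oven time = 7.5, y_yeast = 9.5.
focaccia enters the basis when its profit ≥ yᵀa₃ = 7.5·5 + 9.5·3 = 66.

66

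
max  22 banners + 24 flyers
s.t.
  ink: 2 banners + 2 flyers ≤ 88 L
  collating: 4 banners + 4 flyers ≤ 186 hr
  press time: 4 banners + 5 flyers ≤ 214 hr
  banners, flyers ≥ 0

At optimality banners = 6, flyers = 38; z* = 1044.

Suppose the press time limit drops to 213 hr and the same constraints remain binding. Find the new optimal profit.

Check each constraint at x*: ink 88/88 (tight); collating 176/186 (slack 10); press time 214/214 (tight).
Slack constraints have shadow price 0 (complementary slackness).
Dual feasibility on the basic columns requires 2·y_ink + 4·y_press time = 22, 2·y_ink + 5·y_press time = 24.
This yields shadow prices y_ink = 7, y_press time = 2.
Δz = y_press time·Δb = 2 × (-1) = -2, so new z* = 1044 − 2 = 1042.

1042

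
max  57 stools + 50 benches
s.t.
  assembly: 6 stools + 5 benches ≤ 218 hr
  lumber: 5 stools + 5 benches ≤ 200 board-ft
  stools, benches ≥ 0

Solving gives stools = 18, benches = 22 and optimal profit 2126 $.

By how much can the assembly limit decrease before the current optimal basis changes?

18

Binding constraints: assembly, lumber. The basis is B = [[6,5],[5,5]] with det 5.
Per unit decrease in assembly, x* moves by d = (-1, 1).
The basis stays optimal until stools reaches 0; allowable decrease = 18 hr.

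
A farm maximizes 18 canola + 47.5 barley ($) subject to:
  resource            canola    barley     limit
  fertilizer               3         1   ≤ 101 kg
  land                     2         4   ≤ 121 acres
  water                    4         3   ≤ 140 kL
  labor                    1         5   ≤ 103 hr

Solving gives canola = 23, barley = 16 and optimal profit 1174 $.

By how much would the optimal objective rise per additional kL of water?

2.5

Check each constraint at x*: fertilizer 85/101 (slack 16); land 110/121 (slack 11); water 140/140 (tight); labor 103/103 (tight).
Since fertilizer, land are not tight, their duals are 0.
From A_Bᵀ y = c: 4·y_water + 1·y_labor = 18; 3·y_water + 5·y_labor = 47.5.
Solving: y_water = 2.5, y_labor = 8.
Shadow price of water = 2.5.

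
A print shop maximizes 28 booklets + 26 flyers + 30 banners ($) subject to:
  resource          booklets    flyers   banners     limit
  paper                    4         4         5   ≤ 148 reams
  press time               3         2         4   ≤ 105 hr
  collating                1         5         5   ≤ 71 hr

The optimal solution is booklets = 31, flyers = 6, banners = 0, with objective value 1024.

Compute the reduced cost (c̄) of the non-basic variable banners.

-5.5

Check each constraint at x*: paper 148/148 (tight); press time 105/105 (tight); collating 61/71 (slack 10).
Since collating is not tight, its dual is 0.
Dual feasibility on the basic columns requires 4·y_paper + 3·y_press time = 28, 4·y_paper + 2·y_press time = 26.
This yields shadow prices y_paper = 5.5, y_press time = 2.
Reduced cost of banners: c₃ − yᵀa₃ = 30 − (5.5·5 + 2·4) = 30 − 35.5 = -5.5.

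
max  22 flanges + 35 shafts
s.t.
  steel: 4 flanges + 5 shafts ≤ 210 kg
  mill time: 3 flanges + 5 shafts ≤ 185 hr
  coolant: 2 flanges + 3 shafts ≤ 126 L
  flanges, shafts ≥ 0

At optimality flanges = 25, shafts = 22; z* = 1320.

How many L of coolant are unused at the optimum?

coolant used = 2·25 + 3·22 = 116; slack = 126 − 116 = 10.

10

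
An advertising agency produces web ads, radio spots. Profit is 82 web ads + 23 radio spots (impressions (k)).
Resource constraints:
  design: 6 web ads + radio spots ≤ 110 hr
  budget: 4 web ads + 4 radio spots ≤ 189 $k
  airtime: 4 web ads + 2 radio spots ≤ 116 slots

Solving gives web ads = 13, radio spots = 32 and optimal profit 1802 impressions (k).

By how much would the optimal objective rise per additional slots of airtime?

7

Binding: design and airtime. Non-binding: budget (9 unused).
Since budget is not tight, its dual is 0.
Dual feasibility on the basic columns requires 6·y_design + 4·y_airtime = 82, 1·y_design + 2·y_airtime = 23.
Solving: y_design = 9, y_airtime = 7.
Shadow price of airtime = 7.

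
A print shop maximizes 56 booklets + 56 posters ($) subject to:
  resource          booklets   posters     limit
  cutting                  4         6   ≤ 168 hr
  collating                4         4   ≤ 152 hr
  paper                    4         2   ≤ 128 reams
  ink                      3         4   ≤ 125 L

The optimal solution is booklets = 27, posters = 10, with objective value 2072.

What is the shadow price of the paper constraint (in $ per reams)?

7

At the optimum: cutting uses 168 of 168 (binding); collating uses 148 of 152 (slack = 4); paper uses 128 of 128 (binding); ink uses 121 of 125 (slack = 4).
Slack constraints have shadow price 0 (complementary slackness).
From A_Bᵀ y = c: 4·y_cutting + 4·y_paper = 56; 6·y_cutting + 2·y_paper = 56.
→ y_cutting = 7 and y_paper = 7.
Shadow price of paper = 7.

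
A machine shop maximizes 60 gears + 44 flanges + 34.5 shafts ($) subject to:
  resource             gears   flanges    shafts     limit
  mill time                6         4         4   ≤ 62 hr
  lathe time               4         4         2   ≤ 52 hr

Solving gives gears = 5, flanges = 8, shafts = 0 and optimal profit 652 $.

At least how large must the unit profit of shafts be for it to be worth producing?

38

Both mill time and lathe time are binding at x*.
From A_Bᵀ y = c: 6·y_mill time + 4·y_lathe time = 60; 4·y_mill time + 4·y_lathe time = 44.
This yields shadow prices y_mill time = 8, y_lathe time = 3.
shafts enters the basis when its profit ≥ yᵀa₃ = 8·4 + 3·2 = 38.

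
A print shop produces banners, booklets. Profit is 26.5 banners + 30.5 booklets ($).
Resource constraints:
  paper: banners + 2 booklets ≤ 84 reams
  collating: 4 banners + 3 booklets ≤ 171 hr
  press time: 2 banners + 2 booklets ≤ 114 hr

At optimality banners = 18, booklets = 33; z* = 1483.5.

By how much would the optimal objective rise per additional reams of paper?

8.5

Binding: paper and collating. Non-binding: press time (12 unused).
By complementary slackness, y = 0 for the non-binding constraint.
From A_Bᵀ y = c: 1·y_paper + 4·y_collating = 26.5; 2·y_paper + 3·y_collating = 30.5.
Solving: y_paper = 8.5, y_collating = 4.5.
Shadow price of paper = 8.5.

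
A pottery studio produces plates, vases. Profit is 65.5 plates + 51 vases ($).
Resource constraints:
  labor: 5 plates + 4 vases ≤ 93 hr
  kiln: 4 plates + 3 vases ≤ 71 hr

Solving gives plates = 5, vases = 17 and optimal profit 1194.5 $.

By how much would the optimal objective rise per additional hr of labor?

At the optimum: labor uses 93 of 93 (binding); kiln uses 71 of 71 (binding).
The binding rows give the dual system: 5·y_labor + 4·y_kiln = 65.5 and 4·y_labor + 3·y_kiln = 51.
Solving: y_labor = 7.5, y_kiln = 7.
Shadow price of labor = 7.5.

7.5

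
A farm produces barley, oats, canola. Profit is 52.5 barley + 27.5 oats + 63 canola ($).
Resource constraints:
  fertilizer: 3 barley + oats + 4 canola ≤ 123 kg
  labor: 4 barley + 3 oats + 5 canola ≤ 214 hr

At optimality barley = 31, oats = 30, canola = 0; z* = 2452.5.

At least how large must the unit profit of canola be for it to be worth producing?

68

Check each constraint at x*: fertilizer 123/123 (tight); labor 214/214 (tight).
From A_Bᵀ y = c: 3·y_fertilizer + 4·y_labor = 52.5; 1·y_fertilizer + 3·y_labor = 27.5.
This yields shadow prices y_fertilizer = 9.5, y_labor = 6.
canola enters the basis when its profit ≥ yᵀa₃ = 9.5·4 + 6·5 = 68.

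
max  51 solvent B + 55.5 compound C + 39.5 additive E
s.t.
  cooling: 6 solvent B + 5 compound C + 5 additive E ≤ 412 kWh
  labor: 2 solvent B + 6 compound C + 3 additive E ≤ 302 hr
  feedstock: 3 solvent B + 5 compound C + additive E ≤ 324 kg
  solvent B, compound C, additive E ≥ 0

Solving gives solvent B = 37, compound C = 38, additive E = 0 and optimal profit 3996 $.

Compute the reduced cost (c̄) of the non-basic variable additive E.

-7

Check each constraint at x*: cooling 412/412 (tight); labor 302/302 (tight); feedstock 301/324 (slack 23).
Since feedstock is not tight, its dual is 0.
The binding rows give the dual system: 6·y_cooling + 2·y_labor = 51 and 5·y_cooling + 6·y_labor = 55.5.
Solving: y_cooling = 7.5, y_labor = 3.
Reduced cost of additive E: c₃ − yᵀa₃ = 39.5 − (7.5·5 + 3·3) = 39.5 − 46.5 = -7.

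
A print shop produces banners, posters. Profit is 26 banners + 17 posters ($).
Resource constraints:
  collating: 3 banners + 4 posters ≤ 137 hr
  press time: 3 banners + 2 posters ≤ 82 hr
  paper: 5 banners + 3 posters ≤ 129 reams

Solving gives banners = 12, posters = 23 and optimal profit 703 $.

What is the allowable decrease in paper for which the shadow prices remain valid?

1.5

Binding constraints: press time, paper. The basis is B = [[3,2],[5,3]] with det -1.
Per unit decrease in paper, x* moves by d = (-2, 3).
The basis stays optimal until collating becomes binding; allowable decrease = 1.5 reams.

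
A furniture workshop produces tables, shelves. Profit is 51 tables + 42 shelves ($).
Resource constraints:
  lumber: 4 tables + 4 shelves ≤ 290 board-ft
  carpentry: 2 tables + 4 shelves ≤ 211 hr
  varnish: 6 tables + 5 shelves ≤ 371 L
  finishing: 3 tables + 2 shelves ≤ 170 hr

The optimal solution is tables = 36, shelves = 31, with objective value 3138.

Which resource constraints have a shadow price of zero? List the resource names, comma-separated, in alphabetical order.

carpentry, lumber

lumber: 268/290 (slack 22)
carpentry: 196/211 (slack 15)
varnish: 371/371 (binding)
finishing: 170/170 (binding)
By complementary slackness, a constraint with positive slack has shadow price 0 → carpentry, lumber.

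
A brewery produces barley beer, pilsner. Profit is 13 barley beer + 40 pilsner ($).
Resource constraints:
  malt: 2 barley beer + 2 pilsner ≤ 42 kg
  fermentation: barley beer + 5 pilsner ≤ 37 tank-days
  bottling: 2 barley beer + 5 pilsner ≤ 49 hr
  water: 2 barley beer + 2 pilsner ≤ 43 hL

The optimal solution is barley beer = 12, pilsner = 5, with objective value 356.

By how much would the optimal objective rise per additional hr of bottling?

Binding: fermentation and bottling. Non-binding: malt (8 unused), water (9 unused).
Slack constraints have shadow price 0 (complementary slackness).
The binding rows give the dual system: 1·y_fermentation + 2·y_bottling = 13 and 5·y_fermentation + 5·y_bottling = 40.
This yields shadow prices y_fermentation = 3, y_bottling = 5.
Shadow price of bottling = 5.

5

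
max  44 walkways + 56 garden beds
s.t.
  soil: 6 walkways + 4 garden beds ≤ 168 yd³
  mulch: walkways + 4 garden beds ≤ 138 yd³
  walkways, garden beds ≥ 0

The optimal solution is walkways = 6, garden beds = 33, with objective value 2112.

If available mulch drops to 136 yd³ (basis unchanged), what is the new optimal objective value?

Check each constraint at x*: soil 168/168 (tight); mulch 138/138 (tight).
Dual feasibility on the basic columns requires 6·y_soil + 1·y_mulch = 44, 4·y_soil + 4·y_mulch = 56.
Solving: y_soil = 6, y_mulch = 8.
Δz = y_mulch·Δb = 8 × (-2) = -16, so new z* = 2112 − 16 = 2096.

2096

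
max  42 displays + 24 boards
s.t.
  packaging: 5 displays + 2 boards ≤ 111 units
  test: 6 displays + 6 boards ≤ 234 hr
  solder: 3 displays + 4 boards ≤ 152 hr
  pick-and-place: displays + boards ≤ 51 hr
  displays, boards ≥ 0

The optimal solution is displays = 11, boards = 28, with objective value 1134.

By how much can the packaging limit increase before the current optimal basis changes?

Binding constraints: packaging, test. The basis is B = [[5,2],[6,6]] with det 18.
Per unit increase in packaging, x* moves by d = (0.3333, -0.3333).
The basis stays optimal until boards reaches 0; allowable increase = 84 units.

84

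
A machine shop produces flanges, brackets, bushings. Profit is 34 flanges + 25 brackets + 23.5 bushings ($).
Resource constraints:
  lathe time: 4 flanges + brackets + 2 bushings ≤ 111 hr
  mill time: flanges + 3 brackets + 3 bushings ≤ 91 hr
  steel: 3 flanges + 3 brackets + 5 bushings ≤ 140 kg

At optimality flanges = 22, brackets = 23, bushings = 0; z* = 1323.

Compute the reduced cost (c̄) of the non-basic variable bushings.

-8.5

Binding: lathe time and mill time. Non-binding: steel (5 unused).
Since steel is not tight, its dual is 0.
From A_Bᵀ y = c: 4·y_lathe time + 1·y_mill time = 34; 1·y_lathe time + 3·y_mill time = 25.
→ y_lathe time = 7 and y_mill time = 6.
Reduced cost of bushings: c₃ − yᵀa₃ = 23.5 − (7·2 + 6·3) = 23.5 − 32 = -8.5.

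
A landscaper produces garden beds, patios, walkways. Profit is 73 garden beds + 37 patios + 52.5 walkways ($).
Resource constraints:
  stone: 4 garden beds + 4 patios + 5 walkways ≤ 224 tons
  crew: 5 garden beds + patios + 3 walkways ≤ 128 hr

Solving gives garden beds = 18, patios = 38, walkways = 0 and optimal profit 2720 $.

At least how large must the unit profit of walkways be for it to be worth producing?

Check each constraint at x*: stone 224/224 (tight); crew 128/128 (tight).
Dual feasibility on the basic columns requires 4·y_stone + 5·y_crew = 73, 4·y_stone + 1·y_crew = 37.
This yields shadow prices y_stone = 7, y_crew = 9.
walkways enters the basis when its profit ≥ yᵀa₃ = 7·5 + 9·3 = 62.

62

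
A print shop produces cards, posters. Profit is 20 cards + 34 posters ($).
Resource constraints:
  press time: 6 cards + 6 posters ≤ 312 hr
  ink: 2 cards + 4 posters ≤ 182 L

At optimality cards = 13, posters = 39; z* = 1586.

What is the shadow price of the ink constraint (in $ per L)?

7

Both press time and ink are binding at x*.
The binding rows give the dual system: 6·y_press time + 2·y_ink = 20 and 6·y_press time + 4·y_ink = 34.
→ y_press time = 1 and y_ink = 7.
Shadow price of ink = 7.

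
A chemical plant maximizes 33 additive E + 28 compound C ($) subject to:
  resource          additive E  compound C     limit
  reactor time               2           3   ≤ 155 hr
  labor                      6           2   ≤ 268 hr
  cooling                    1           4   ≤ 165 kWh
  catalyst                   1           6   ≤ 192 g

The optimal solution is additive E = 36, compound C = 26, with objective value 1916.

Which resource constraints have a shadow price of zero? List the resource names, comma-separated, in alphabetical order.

reactor time: 150/155 (slack 5)
labor: 268/268 (binding)
cooling: 140/165 (slack 25)
catalyst: 192/192 (binding)
By complementary slackness, a constraint with positive slack has shadow price 0 → cooling, reactor time.

cooling, reactor time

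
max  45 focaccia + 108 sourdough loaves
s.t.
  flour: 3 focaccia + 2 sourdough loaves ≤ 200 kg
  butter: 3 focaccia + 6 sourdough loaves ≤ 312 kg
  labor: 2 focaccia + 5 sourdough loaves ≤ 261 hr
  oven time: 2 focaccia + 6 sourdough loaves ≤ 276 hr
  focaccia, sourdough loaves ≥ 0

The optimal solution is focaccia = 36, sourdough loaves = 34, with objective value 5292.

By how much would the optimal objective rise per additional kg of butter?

9

At the optimum: flour uses 176 of 200 (slack = 24); butter uses 312 of 312 (binding); labor uses 242 of 261 (slack = 19); oven time uses 276 of 276 (binding).
Since flour, labor are not tight, their duals are 0.
The binding rows give the dual system: 3·y_butter + 2·y_oven time = 45 and 6·y_butter + 6·y_oven time = 108.
Solving: y_butter = 9, y_oven time = 9.
Shadow price of butter = 9.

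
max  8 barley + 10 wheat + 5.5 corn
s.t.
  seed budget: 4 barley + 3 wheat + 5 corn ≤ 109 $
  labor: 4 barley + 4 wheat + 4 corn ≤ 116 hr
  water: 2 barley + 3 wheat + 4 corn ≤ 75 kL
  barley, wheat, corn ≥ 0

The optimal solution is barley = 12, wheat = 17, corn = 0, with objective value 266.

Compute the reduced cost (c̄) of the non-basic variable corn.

-6.5

Check each constraint at x*: seed budget 99/109 (slack 10); labor 116/116 (tight); water 75/75 (tight).
Since seed budget is not tight, its dual is 0.
The binding rows give the dual system: 4·y_labor + 2·y_water = 8 and 4·y_labor + 3·y_water = 10.
→ y_labor = 1 and y_water = 2.
Reduced cost of corn: c₃ − yᵀa₃ = 5.5 − (1·4 + 2·4) = 5.5 − 12 = -6.5.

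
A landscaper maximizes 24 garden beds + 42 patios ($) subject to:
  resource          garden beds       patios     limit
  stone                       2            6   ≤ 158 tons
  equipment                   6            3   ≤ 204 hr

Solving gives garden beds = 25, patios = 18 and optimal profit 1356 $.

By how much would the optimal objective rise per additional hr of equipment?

2

Both stone and equipment are binding at x*.
Dual feasibility on the basic columns requires 2·y_stone + 6·y_equipment = 24, 6·y_stone + 3·y_equipment = 42.
This yields shadow prices y_stone = 6, y_equipment = 2.
Shadow price of equipment = 2.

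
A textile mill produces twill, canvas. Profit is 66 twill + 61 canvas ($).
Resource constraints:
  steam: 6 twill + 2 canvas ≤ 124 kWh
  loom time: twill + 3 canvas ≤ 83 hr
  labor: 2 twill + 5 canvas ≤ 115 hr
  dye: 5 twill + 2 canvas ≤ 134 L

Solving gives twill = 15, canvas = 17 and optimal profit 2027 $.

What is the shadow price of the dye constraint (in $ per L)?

0

Check each constraint at x*: steam 124/124 (tight); loom time 66/83 (slack 17); labor 115/115 (tight); dye 109/134 (slack 25).
Slack constraints have shadow price 0 (complementary slackness).
Dual feasibility on the basic columns requires 6·y_steam + 2·y_labor = 66, 2·y_steam + 5·y_labor = 61.
Solving: y_steam = 8, y_labor = 9.
Shadow price of dye = 0.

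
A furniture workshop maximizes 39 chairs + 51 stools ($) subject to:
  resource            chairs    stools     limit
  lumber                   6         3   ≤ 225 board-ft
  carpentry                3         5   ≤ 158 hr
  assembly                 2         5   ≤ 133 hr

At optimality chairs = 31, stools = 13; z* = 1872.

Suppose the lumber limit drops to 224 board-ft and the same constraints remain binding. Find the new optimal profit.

1870

At the optimum: lumber uses 225 of 225 (binding); carpentry uses 158 of 158 (binding); assembly uses 127 of 133 (slack = 6).
By complementary slackness, y = 0 for the non-binding constraint.
From A_Bᵀ y = c: 6·y_lumber + 3·y_carpentry = 39; 3·y_lumber + 5·y_carpentry = 51.
This yields shadow prices y_lumber = 2, y_carpentry = 9.
Δz = y_lumber·Δb = 2 × (-1) = -2, so new z* = 1872 − 2 = 1870.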